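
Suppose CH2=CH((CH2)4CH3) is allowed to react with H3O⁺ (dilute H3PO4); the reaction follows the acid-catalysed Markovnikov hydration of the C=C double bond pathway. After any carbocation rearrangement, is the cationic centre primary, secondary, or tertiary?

secondary

Step 1: The π electrons of the C=C bond attack a proton of H3O⁺; Markovnikov addition places the new C–H on the less-substituted alkene carbon, so the positive charge ends up on the more-substituted carbon — a secondary carbocation. H2O is released.
No single 1,2-shift to an adjacent carbon would give a more-substituted cation, so no rearrangement occurs.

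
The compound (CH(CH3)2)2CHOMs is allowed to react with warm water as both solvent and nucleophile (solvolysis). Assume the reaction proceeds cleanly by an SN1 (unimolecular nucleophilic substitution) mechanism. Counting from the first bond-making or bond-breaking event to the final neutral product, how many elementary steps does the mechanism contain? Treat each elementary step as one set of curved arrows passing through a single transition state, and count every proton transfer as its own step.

4

Step 1: Rate-determining heterolysis of the C–O bond gives MsO⁻ and a secondary carbocation.
Step 2: Carbocation rearrangement: a 1,2-hydride shift from the adjacent isopropyl carbon converts the initially-formed secondary cation into the more stable tertiary cation.
Step 3: H2O donates an oxygen lone pair into the empty p orbital of the cation, giving a protonated alcohol (an oxonium ion).
Step 4: Deprotonation of the oxonium oxygen by solvent water yields the neutral alcohol.
Total: 4 elementary steps.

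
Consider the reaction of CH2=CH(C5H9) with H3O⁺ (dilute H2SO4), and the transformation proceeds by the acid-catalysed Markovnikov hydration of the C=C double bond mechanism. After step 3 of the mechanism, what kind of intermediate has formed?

Step 1: Protonation of the alkene by H3O⁺: the π bond acts as the nucleophile and picks up H⁺, giving the more stable (Markovnikov) secondary carbocation. H2O is released.
Step 2: Carbocation rearrangement: a 1,2-hydride shift from the adjacent cyclopentyl carbon converts the initially-formed secondary cation into the more stable tertiary cation.
Step 3: Nucleophilic capture of the cation by H2O produces the protonated alcohol (an oxonium ion).
After step 3 the species present is an oxonium ion.

oxonium ion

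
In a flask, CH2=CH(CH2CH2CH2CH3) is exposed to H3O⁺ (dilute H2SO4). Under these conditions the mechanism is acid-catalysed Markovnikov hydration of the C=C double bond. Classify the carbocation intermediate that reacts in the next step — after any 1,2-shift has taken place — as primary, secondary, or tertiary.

secondary

Step 1: Electrophilic addition begins with the π(C=C) electrons forming a bond to the proton of H3O⁺. Following Markovnikov's rule, the resulting cation is secondary. H2O is released.
No single 1,2-shift to an adjacent carbon would give a more-substituted cation, so no rearrangement occurs.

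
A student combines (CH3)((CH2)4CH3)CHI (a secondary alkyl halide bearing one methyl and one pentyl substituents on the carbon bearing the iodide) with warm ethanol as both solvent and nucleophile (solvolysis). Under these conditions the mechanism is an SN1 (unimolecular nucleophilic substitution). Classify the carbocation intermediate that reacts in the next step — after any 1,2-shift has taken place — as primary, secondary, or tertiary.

Step 1: The C–I bond breaks with both electrons going to the iodide; I⁻ leaves and a secondary carbocation remains.
No single 1,2-shift to an adjacent carbon would give a more-substituted cation, so no rearrangement occurs.

secondary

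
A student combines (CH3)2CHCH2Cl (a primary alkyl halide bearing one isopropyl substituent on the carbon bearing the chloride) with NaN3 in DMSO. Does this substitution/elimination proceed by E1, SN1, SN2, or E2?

SN2

Conditions: a primary substrate with a strong nucleophile in the polar aprotic solvent DMSO.
These conditions are the textbook signature of the SN2 pathway.
An unhindered substrate with a strong nucleophile in a polar aprotic solvent favours one-step backside displacement.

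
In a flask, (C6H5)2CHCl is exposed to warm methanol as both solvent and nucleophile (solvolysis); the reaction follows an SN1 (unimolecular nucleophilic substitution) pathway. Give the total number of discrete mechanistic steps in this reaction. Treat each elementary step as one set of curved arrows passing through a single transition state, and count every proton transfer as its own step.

3

Step 1: Rate-determining heterolysis of the C–Cl bond gives Cl⁻ and a secondary carbocation.
(No 1,2-shift: no single shift to an adjacent carbon would give a more stable cation.)
Step 2: CH3OH donates an oxygen lone pair into the empty p orbital of the cation, giving a protonated ether (an oxonium ion).
Step 3: Deprotonation of the oxonium oxygen by solvent methanol yields the neutral ether.
Total: 3 elementary steps.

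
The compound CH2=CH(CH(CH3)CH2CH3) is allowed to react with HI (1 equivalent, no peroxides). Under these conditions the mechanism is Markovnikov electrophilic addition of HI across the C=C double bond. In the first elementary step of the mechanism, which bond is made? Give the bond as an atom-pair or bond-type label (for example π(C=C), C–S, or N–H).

Step 1: Electrophilic addition begins with the π(C=C) electrons forming a bond to the proton of HI. Following Markovnikov's rule, the resulting cation is secondary. The H–I bond breaks heterolytically, releasing I⁻.
The bond formed in this step is the C–H bond.

C–H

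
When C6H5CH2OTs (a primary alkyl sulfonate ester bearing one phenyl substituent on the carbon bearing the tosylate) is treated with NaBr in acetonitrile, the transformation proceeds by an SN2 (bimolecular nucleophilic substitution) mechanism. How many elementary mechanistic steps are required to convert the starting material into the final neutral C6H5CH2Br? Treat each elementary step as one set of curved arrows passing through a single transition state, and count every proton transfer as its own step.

1

Step 1: Br⁻ attacks the back face of the α-carbon while TsO⁻ departs with the C–O bonding pair — a single concerted displacement through a pentacoordinate transition state.
Total: 1 elementary step.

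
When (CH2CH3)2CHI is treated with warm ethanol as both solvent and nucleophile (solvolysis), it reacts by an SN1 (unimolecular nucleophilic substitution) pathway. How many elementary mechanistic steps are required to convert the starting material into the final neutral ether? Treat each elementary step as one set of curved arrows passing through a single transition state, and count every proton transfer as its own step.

Step 1: Ionisation: the C–I σ-bond cleaves heterolytically; both bonding electrons depart with I⁻, leaving a secondary carbocation at the α-carbon.
(No 1,2-shift: no single shift to an adjacent carbon would give a more stable cation.)
Step 2: CH3CH2OH donates an oxygen lone pair into the empty p orbital of the cation, giving a protonated ether (an oxonium ion).
Step 3: A second solvent molecule removes the proton on oxygen, giving the neutral ether product.
Total: 3 elementary steps.

3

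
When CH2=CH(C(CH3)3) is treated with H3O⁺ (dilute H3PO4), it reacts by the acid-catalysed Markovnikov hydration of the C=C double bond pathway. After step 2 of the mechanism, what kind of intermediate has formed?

Step 1: Electrophilic addition begins with the π(C=C) electrons forming a bond to the proton of H3O⁺. Following Markovnikov's rule, the resulting cation is secondary. H2O is released.
Step 2: Carbocation rearrangement: a 1,2-methyl shift from the adjacent tert-butyl carbon converts the initially-formed secondary cation into the more stable tertiary cation.
After step 2 the species present is a tertiary carbocation.

tertiary carbocation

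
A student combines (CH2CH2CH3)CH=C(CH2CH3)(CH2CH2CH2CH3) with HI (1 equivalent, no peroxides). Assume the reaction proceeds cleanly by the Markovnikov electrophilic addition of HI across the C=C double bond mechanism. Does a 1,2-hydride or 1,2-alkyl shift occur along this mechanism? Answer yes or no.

no

The first-formed carbocation is tertiary.
No single 1,2-shift to an adjacent carbon would produce a more-substituted cation than the one already present, so no rearrangement occurs.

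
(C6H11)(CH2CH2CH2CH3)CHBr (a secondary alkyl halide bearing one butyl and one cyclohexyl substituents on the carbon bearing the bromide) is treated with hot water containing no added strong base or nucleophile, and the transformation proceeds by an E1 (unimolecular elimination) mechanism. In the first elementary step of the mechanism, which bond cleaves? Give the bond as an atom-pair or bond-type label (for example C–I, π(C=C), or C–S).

Step 1: Unassisted departure of Br⁻ (taking the C–Br bonding pair) generates a secondary carbocation.
The bond broken in this step is the C–Br bond.

C–Br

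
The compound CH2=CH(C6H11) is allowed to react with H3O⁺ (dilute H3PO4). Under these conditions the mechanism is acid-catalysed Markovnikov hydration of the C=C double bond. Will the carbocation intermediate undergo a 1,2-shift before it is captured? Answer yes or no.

The first-formed carbocation is secondary.
The adjacent cyclohexyl carbon already bears 2 other carbon substituents and has a hydrogen to migrate; after a 1,2-hydride shift from that carbon the positive charge sits on a tertiary centre.
Tertiary is more stable than secondary, so the shift occurs.

yes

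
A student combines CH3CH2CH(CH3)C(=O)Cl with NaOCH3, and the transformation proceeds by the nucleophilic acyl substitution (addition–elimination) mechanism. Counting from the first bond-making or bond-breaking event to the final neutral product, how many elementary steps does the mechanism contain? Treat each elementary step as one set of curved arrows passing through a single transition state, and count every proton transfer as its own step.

2

Step 1: Nucleophilic addition of CH3O⁻ to the acyl carbon breaks the π(C=O) bond and yields a tetrahedral, anionic intermediate.
Step 2: Collapse of the tetrahedral intermediate: the alkoxide oxygen pushes its lone pair back to re-form C=O while Cl⁻ leaves.
Total: 2 elementary steps.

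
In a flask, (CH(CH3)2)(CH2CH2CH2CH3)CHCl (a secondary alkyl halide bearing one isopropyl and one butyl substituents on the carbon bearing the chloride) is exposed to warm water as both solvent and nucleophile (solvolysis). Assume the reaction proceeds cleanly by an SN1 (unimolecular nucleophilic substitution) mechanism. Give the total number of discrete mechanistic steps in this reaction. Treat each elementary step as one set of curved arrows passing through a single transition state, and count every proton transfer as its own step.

4

Step 1: Rate-determining heterolysis of the C–Cl bond gives Cl⁻ and a secondary carbocation.
Step 2: A hydride (H with its bonding pair) migrates from the adjacent isopropyl carbon to the cationic centre — a 1,2-hydride shift — upgrading the secondary cation to a tertiary one.
Step 3: H2O donates an oxygen lone pair into the empty p orbital of the cation, giving a protonated alcohol (an oxonium ion).
Step 4: Proton transfer from the O–H of the oxonium ion to a solvent molecule delivers the neutral alcohol.
Total: 4 elementary steps.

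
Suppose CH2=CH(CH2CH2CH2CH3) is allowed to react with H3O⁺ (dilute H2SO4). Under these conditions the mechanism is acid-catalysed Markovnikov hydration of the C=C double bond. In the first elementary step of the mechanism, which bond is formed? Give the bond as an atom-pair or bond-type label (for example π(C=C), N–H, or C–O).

C–H

Step 1: Protonation of the alkene by H3O⁺: the π bond acts as the nucleophile and picks up H⁺, giving the more stable (Markovnikov) secondary carbocation. H2O is released.
The bond formed in this step is the C–H bond.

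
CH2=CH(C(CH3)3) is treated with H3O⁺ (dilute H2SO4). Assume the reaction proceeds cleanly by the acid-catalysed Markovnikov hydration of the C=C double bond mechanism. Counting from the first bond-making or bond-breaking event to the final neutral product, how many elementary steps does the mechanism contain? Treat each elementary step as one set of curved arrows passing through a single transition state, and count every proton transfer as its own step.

4

Step 1: Electrophilic addition begins with the π(C=C) electrons forming a bond to the proton of H3O⁺. Following Markovnikov's rule, the resulting cation is secondary. H2O is released.
Step 2: Carbocation rearrangement: a 1,2-methyl shift from the adjacent tert-butyl carbon converts the initially-formed secondary cation into the more stable tertiary cation.
Step 3: Nucleophilic capture of the cation by H2O produces the protonated alcohol (an oxonium ion).
Step 4: Proton transfer from the O–H of the oxonium ion to H2O completes the catalytic cycle and yields the alcohol.
Total: 4 elementary steps.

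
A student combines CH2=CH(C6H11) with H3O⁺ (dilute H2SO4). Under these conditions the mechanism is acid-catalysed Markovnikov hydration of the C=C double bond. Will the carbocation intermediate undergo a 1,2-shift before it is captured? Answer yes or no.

The first-formed carbocation is secondary.
The adjacent cyclohexyl carbon already bears 2 other carbon substituents and has a hydrogen to migrate; after a 1,2-hydride shift from that carbon the positive charge sits on a tertiary centre.
Tertiary is more stable than secondary, so the shift occurs.

yes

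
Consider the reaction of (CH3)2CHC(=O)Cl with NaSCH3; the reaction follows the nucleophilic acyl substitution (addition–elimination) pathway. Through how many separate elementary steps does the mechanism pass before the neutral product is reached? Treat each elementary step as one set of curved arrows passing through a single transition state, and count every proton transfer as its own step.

Step 1: Nucleophilic addition of CH3S⁻ to the acyl carbon breaks the π(C=O) bond and yields a tetrahedral, anionic intermediate.
Step 2: An oxygen lone pair re-forms the C=O π bond as the C–Cl σ-bond breaks; Cl⁻ is expelled.
Total: 2 elementary steps.

2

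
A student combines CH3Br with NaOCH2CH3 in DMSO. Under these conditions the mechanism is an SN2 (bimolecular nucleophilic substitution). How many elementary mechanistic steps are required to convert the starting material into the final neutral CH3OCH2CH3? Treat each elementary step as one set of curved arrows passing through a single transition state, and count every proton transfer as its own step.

1

Step 1: Backside attack by CH3CH2O⁻ on the carbon bearing the bromide: the new C–O bond forms as the C–Br bond breaks, with Walden inversion at carbon.
Total: 1 elementary step.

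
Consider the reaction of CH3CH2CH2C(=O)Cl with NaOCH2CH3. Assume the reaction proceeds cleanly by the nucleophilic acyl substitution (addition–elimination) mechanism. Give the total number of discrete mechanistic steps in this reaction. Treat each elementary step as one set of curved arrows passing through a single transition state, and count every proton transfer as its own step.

Step 1: CH3CH2O⁻ adds to the carbonyl carbon; the C=O π electrons shift onto oxygen and a tetrahedral alkoxide intermediate forms.
Step 2: Collapse of the tetrahedral intermediate: the alkoxide oxygen pushes its lone pair back to re-form C=O while Cl⁻ leaves.
Total: 2 elementary steps.

2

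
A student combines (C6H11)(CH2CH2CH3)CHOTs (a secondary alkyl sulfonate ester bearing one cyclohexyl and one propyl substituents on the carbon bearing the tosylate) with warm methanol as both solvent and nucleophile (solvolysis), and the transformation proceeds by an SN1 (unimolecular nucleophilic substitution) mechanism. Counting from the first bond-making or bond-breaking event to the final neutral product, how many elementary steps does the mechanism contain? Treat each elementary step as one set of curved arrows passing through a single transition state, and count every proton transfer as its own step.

4

Step 1: Ionisation: the C–O σ-bond cleaves heterolytically; both bonding electrons depart with TsO⁻, leaving a secondary carbocation at the α-carbon.
Step 2: Carbocation rearrangement: a 1,2-hydride shift from the adjacent cyclohexyl carbon converts the initially-formed secondary cation into the more stable tertiary cation.
Step 3: Nucleophilic capture: the oxygen of CH3OH bonds to the cationic carbon, producing an oxonium-ion intermediate.
Step 4: Proton transfer from the O–H of the oxonium ion to a solvent molecule delivers the neutral ether.
Total: 4 elementary steps.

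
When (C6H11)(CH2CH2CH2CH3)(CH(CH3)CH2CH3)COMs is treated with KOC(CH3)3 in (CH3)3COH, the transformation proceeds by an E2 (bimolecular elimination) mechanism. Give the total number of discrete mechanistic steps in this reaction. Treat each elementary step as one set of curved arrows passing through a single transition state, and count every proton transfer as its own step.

Step 1: In one step, (CH3)3CO⁻ pulls off a β-proton, the C–O bond cleaves, and a C=C double bond forms between the α- and β-carbons (E2, anti elimination).
Total: 1 elementary step.

1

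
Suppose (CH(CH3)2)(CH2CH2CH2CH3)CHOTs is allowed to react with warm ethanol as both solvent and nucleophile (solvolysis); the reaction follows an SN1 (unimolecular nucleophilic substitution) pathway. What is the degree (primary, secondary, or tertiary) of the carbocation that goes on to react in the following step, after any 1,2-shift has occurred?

tertiary

Step 1: Rate-determining heterolysis of the C–O bond gives TsO⁻ and a secondary carbocation.
Step 2: A 1,2-hydride shift from the adjacent isopropyl carbon moves the positive charge from the secondary centre to an adjacent carbon, generating a more stable tertiary carbocation.
The cation rearranges from secondary to tertiary via a 1,2-hydride shift from the adjacent isopropyl carbon; the tertiary cation is what reacts next.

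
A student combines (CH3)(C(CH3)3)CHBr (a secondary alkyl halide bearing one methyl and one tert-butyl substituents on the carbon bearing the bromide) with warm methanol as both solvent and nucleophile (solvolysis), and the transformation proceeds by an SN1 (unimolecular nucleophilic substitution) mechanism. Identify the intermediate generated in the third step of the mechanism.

oxonium ion

Step 1: The C–Br bond breaks with both electrons going to the bromide; Br⁻ leaves and a secondary carbocation remains.
Step 2: A 1,2-methyl shift from the adjacent tert-butyl carbon moves the positive charge from the secondary centre to an adjacent carbon, generating a more stable tertiary carbocation.
Step 3: A lone pair on the oxygen of CH3OH attacks the carbocation, forming a new C–O σ-bond and an oxonium ion.
After step 3 the species present is an oxonium ion.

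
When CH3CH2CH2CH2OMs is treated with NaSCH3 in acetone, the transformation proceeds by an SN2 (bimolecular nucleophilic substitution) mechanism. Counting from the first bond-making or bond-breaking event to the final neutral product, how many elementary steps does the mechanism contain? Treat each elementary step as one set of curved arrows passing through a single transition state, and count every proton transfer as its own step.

1

Step 1: Backside attack by CH3S⁻ on the carbon bearing the mesylate: the new C–S bond forms as the C–O bond breaks, with Walden inversion at carbon.
Total: 1 elementary step.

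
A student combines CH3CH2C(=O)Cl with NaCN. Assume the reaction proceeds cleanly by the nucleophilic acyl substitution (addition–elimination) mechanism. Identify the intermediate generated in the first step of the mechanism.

Step 1: CN⁻ adds to the carbonyl carbon; the C=O π electrons shift onto oxygen and a tetrahedral alkoxide intermediate forms.
After step 1 the species present is a tetrahedral intermediate.

tetrahedral intermediate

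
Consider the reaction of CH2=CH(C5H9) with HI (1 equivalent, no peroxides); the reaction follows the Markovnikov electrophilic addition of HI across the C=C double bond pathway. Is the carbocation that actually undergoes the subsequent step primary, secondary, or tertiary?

tertiary

Step 1: Protonation of the alkene by HI: the π bond acts as the nucleophile and picks up H⁺, giving the more stable (Markovnikov) secondary carbocation. The H–I bond breaks heterolytically, releasing I⁻.
Step 2: A hydride (H with its bonding pair) migrates from the adjacent cyclopentyl carbon to the cationic centre — a 1,2-hydride shift — upgrading the secondary cation to a tertiary one.
The cation rearranges from secondary to tertiary via a 1,2-hydride shift from the adjacent cyclopentyl carbon; the tertiary cation is what reacts next.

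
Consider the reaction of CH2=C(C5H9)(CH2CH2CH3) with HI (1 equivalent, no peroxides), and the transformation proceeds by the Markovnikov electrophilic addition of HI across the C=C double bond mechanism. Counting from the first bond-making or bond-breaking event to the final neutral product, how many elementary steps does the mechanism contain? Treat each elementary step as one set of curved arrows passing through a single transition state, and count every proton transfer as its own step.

Step 1: Electrophilic addition begins with the π(C=C) electrons forming a bond to the proton of HI. Following Markovnikov's rule, the resulting cation is tertiary. The H–I bond breaks heterolytically, releasing I⁻.
(No 1,2-shift: no single shift to an adjacent carbon would give a more stable cation.)
Step 2: Nucleophilic attack by I⁻ on the carbocation completes the addition, giving R–I.
Total: 2 elementary steps.

2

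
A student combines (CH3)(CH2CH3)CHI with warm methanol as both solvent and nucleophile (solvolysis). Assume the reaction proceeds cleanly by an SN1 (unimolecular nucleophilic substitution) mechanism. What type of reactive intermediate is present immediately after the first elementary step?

Step 1: Ionisation: the C–I σ-bond cleaves heterolytically; both bonding electrons depart with I⁻, leaving a secondary carbocation at the α-carbon.
After step 1 the species present is a secondary carbocation.

secondary carbocation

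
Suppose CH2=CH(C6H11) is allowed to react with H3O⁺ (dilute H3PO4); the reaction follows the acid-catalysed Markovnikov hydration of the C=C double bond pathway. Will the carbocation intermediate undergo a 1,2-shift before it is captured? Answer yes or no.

The first-formed carbocation is secondary.
The adjacent cyclohexyl carbon already bears 2 other carbon substituents and has a hydrogen to migrate; after a 1,2-hydride shift from that carbon the positive charge sits on a tertiary centre.
Tertiary is more stable than secondary, so the shift occurs.

yes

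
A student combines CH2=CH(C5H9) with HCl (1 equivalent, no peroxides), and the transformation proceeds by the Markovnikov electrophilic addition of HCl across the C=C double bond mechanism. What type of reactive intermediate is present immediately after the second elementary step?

tertiary carbocation

Step 1: Protonation of the alkene by HCl: the π bond acts as the nucleophile and picks up H⁺, giving the more stable (Markovnikov) secondary carbocation. The H–Cl bond breaks heterolytically, releasing Cl⁻.
Step 2: A hydride (H with its bonding pair) migrates from the adjacent cyclopentyl carbon to the cationic centre — a 1,2-hydride shift — upgrading the secondary cation to a tertiary one.
After step 2 the species present is a tertiary carbocation.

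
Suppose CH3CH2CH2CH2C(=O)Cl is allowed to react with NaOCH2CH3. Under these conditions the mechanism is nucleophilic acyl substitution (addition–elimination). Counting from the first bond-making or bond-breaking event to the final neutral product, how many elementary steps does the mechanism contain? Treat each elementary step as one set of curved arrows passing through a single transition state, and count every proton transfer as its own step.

2

Step 1: Nucleophilic addition of CH3CH2O⁻ to the acyl carbon breaks the π(C=O) bond and yields a tetrahedral, anionic intermediate.
Step 2: Elimination step: re-formation of the carbonyl π bond drives out Cl⁻, giving the new acyl compound.
Total: 2 elementary steps.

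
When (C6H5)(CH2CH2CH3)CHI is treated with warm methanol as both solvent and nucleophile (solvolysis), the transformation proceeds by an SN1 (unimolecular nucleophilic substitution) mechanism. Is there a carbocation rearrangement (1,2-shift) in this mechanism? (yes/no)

no

The first-formed carbocation is secondary.
No single 1,2-shift to an adjacent carbon would produce a more-substituted cation than the one already present, so no rearrangement occurs.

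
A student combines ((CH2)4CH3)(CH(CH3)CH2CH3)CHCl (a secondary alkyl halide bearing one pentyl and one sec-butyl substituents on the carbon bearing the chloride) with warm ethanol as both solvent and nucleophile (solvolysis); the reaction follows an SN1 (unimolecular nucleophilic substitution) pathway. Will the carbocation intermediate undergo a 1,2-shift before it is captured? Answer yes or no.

yes

The first-formed carbocation is secondary.
The adjacent sec-butyl carbon already bears 2 other carbon substituents and has a hydrogen to migrate; after a 1,2-hydride shift from that carbon the positive charge sits on a tertiary centre.
Tertiary is more stable than secondary, so the shift occurs.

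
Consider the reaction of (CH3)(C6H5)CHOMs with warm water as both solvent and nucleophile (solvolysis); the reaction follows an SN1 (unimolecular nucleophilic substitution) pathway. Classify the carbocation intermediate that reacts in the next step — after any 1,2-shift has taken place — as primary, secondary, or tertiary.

Step 1: Unassisted departure of MsO⁻ (taking the C–O bonding pair) generates a secondary carbocation.
No single 1,2-shift to an adjacent carbon would give a more-substituted cation, so no rearrangement occurs.

secondary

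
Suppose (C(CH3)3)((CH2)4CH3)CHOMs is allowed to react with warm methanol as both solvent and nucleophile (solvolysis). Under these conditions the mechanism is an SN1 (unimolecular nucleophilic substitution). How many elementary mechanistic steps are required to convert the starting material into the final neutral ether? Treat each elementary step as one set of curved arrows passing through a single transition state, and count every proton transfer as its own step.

Step 1: Rate-determining heterolysis of the C–O bond gives MsO⁻ and a secondary carbocation.
Step 2: Carbocation rearrangement: a 1,2-methyl shift from the adjacent tert-butyl carbon converts the initially-formed secondary cation into the more stable tertiary cation.
Step 3: Nucleophilic capture: the oxygen of CH3OH bonds to the cationic carbon, producing an oxonium-ion intermediate.
Step 4: Proton transfer from the O–H of the oxonium ion to a solvent molecule delivers the neutral ether.
Total: 4 elementary steps.

4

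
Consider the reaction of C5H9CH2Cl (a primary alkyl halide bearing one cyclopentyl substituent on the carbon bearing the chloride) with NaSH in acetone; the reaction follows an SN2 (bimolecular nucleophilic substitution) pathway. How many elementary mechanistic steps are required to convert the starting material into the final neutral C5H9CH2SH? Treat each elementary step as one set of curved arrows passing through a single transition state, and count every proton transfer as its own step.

1

Step 1: The hydrosulfide nucleophile donates a lone pair from S to the α-carbon in a backside attack; simultaneously the C–Cl σ-bond breaks and both of its electrons leave with Cl⁻. One concerted step with inversion of configuration.
Total: 1 elementary step.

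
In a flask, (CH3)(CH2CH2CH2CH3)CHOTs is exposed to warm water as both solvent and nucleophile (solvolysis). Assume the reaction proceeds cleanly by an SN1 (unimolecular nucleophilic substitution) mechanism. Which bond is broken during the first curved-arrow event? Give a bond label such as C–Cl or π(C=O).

Step 1: Rate-determining heterolysis of the C–O bond gives TsO⁻ and a secondary carbocation.
The bond broken in this step is the C–O bond.

C–O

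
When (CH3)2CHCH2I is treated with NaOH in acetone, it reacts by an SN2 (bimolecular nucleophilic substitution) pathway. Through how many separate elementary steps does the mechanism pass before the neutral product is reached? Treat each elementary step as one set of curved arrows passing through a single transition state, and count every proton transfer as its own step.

Step 1: The hydroxide nucleophile donates a lone pair from O to the α-carbon in a backside attack; simultaneously the C–I σ-bond breaks and both of its electrons leave with I⁻. One concerted step with inversion of configuration.
Total: 1 elementary step.

1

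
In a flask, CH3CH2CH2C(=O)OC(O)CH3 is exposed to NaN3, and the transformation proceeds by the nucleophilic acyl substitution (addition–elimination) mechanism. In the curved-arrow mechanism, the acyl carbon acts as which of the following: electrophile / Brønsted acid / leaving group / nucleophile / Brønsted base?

electrophile

Step 1: A lone pair on the N of N3⁻ attacks the electrophilic acyl carbon; the π(C=O) electrons move onto oxygen, giving a tetrahedral intermediate.
The acyl carbon accepts an electron pair into an empty or π* orbital — it is the electrophile.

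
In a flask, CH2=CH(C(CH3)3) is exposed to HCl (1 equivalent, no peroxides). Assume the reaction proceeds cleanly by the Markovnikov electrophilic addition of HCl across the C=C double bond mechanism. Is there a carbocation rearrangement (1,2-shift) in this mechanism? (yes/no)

yes

The first-formed carbocation is secondary.
The adjacent tert-butyl carbon has no hydrogen but bears methyl groups; migration of one methyl with its bonding pair (a 1,2-methyl shift) places the charge on a tertiary centre.
Tertiary is more stable than secondary, so the shift occurs.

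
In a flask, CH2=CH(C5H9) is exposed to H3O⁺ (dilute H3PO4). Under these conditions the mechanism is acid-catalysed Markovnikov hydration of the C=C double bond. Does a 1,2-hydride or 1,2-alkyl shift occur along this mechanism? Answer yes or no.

yes

The first-formed carbocation is secondary.
The adjacent cyclopentyl carbon already bears 2 other carbon substituents and has a hydrogen to migrate; after a 1,2-hydride shift from that carbon the positive charge sits on a tertiary centre.
Tertiary is more stable than secondary, so the shift occurs.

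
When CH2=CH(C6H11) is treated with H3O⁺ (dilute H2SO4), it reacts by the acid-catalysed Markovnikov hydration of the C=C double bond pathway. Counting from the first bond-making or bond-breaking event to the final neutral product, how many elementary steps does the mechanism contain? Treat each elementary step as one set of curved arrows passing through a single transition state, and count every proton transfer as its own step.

Step 1: The π electrons of the C=C bond attack a proton of H3O⁺; Markovnikov addition places the new C–H on the less-substituted alkene carbon, so the positive charge ends up on the more-substituted carbon — a secondary carbocation. H2O is released.
Step 2: A 1,2-hydride shift from the adjacent cyclohexyl carbon moves the positive charge from the secondary centre to an adjacent carbon, generating a more stable tertiary carbocation.
Step 3: A lone pair on the oxygen of H2O attacks the carbocation, forming a C–O bond and an oxonium ion (a protonated alcohol).
Step 4: Proton transfer from the O–H of the oxonium ion to H2O completes the catalytic cycle and yields the alcohol.
Total: 4 elementary steps.

4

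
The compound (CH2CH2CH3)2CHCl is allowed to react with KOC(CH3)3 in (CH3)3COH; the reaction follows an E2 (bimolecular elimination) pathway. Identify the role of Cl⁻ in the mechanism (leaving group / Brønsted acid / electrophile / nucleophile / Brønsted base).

leaving group

Step 1: The strong base (CH3)3CO⁻ removes a β-hydrogen; in the same concerted event the electrons of the breaking C–H bond form the new π(C=C) bond and the C–Cl σ-bond breaks, expelling Cl⁻. Anti-periplanar geometry; one transition state.
Cl⁻ departs with both electrons of the breaking σ-bond — that is the definition of a leaving group.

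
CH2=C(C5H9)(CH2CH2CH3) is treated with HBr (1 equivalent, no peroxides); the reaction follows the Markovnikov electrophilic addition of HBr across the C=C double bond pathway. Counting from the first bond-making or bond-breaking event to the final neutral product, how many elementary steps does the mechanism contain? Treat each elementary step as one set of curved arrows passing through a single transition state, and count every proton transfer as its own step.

2

Step 1: The π electrons of the C=C bond attack a proton of HBr; Markovnikov addition places the new C–H on the less-substituted alkene carbon, so the positive charge ends up on the more-substituted carbon — a tertiary carbocation. The H–Br bond breaks heterolytically, releasing Br⁻.
(No 1,2-shift: no single shift to an adjacent carbon would give a more stable cation.)
Step 2: Br⁻ captures the cation: a lone pair on Br⁻ fills the empty p orbital, producing the alkyl halide product.
Total: 2 elementary steps.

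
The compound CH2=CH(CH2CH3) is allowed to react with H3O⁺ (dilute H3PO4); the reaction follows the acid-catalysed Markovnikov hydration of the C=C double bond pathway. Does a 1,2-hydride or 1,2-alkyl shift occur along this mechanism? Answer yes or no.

no

The first-formed carbocation is secondary.
No single 1,2-shift to an adjacent carbon would produce a more-substituted cation than the one already present, so no rearrangement occurs.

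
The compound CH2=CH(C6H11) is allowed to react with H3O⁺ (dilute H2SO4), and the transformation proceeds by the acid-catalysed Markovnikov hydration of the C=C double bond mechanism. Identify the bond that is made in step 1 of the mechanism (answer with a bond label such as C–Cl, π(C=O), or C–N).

Step 1: The π electrons of the C=C bond attack a proton of H3O⁺; Markovnikov addition places the new C–H on the less-substituted alkene carbon, so the positive charge ends up on the more-substituted carbon — a secondary carbocation. H2O is released.
The bond formed in this step is the C–H bond.

C–H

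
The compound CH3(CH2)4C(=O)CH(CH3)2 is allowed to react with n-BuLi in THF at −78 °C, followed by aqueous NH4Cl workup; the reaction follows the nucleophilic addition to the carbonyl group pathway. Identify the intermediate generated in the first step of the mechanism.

Step 1: A lone pair / filled orbital on the carbanion-like carbon of n-BuLi attacks the electrophilic carbonyl carbon; the π(C=O) electrons shift onto oxygen, producing a tetrahedral alkoxide intermediate.
After step 1 the species present is a tetrahedral alkoxide intermediate.

tetrahedral alkoxide intermediate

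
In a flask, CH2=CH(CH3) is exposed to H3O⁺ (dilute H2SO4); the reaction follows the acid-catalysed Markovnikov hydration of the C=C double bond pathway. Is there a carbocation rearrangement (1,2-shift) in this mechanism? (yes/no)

no

The first-formed carbocation is secondary.
No single 1,2-shift to an adjacent carbon would produce a more-substituted cation than the one already present, so no rearrangement occurs.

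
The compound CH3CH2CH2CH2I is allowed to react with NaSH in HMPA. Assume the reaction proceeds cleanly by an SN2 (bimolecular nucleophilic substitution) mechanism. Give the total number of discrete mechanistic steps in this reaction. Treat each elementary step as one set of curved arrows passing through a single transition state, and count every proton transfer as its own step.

Step 1: The hydrosulfide nucleophile donates a lone pair from S to the α-carbon in a backside attack; simultaneously the C–I σ-bond breaks and both of its electrons leave with I⁻. One concerted step with inversion of configuration.
Total: 1 elementary step.

1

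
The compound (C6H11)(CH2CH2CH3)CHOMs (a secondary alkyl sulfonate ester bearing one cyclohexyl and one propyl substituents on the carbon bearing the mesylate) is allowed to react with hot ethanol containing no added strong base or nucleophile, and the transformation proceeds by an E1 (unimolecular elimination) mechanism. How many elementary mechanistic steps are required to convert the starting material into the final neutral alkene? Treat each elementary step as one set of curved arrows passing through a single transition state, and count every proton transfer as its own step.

Step 1: Ionisation: the C–O σ-bond cleaves heterolytically; both bonding electrons depart with MsO⁻, leaving a secondary carbocation at the α-carbon.
Step 2: Carbocation rearrangement: a 1,2-hydride shift from the adjacent cyclohexyl carbon converts the initially-formed secondary cation into the more stable tertiary cation.
Step 3: Loss of a β-proton to an ethanol molecule of the solvent: the C–H bonding pair collapses toward the cationic carbon to form the C=C π bond, yielding the alkene.
Total: 3 elementary steps.

3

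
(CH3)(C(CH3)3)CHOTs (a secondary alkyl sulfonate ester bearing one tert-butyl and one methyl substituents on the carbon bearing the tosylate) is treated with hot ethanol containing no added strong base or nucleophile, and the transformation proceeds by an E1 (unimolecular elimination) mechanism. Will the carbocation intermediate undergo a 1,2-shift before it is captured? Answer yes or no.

yes

The first-formed carbocation is secondary.
The adjacent tert-butyl carbon has no hydrogen but bears methyl groups; migration of one methyl with its bonding pair (a 1,2-methyl shift) places the charge on a tertiary centre.
Tertiary is more stable than secondary, so the shift occurs.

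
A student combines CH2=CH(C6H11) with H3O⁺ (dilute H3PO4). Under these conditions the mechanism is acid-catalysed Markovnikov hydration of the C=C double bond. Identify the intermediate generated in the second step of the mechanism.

tertiary carbocation

Step 1: The π electrons of the C=C bond attack a proton of H3O⁺; Markovnikov addition places the new C–H on the less-substituted alkene carbon, so the positive charge ends up on the more-substituted carbon — a secondary carbocation. H2O is released.
Step 2: A 1,2-hydride shift from the adjacent cyclohexyl carbon moves the positive charge from the secondary centre to an adjacent carbon, generating a more stable tertiary carbocation.
After step 2 the species present is a tertiary carbocation.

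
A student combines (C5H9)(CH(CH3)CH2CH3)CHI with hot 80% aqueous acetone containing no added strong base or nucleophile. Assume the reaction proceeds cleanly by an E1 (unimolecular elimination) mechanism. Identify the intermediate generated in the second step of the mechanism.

tertiary carbocation

Step 1: Unassisted departure of I⁻ (taking the C–I bonding pair) generates a secondary carbocation.
Step 2: Carbocation rearrangement: a 1,2-hydride shift from the adjacent cyclopentyl carbon converts the initially-formed secondary cation into the more stable tertiary cation.
After step 2 the species present is a tertiary carbocation.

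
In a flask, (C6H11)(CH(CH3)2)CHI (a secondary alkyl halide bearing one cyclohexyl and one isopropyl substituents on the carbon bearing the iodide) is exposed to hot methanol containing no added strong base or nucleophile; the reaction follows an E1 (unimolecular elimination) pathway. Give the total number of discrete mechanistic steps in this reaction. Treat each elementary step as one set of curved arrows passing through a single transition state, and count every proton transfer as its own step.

Step 1: Unassisted departure of I⁻ (taking the C–I bonding pair) generates a secondary carbocation.
Step 2: A hydride (H with its bonding pair) migrates from the adjacent cyclohexyl carbon to the cationic centre — a 1,2-hydride shift — upgrading the secondary cation to a tertiary one.
Step 3: A weak base (a methanol molecule from the solvent) removes a proton from a carbon adjacent to the cationic centre; the electrons of that C–H bond become the new π(C=C) bond, giving the alkene.
Total: 3 elementary steps.

3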